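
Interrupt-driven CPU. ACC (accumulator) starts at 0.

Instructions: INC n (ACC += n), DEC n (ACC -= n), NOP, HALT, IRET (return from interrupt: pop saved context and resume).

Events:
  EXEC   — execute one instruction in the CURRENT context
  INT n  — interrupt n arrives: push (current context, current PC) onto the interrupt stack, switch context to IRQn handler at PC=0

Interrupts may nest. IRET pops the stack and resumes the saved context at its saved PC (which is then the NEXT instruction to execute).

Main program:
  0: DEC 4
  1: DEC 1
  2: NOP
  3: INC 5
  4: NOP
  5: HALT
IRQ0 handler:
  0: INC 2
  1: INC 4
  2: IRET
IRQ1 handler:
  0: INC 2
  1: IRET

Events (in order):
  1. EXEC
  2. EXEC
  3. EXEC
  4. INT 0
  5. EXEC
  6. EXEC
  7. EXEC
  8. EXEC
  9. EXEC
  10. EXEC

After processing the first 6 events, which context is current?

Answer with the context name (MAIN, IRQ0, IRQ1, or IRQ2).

Answer: IRQ0

Derivation:
Event 1 (EXEC): [MAIN] PC=0: DEC 4 -> ACC=-4
Event 2 (EXEC): [MAIN] PC=1: DEC 1 -> ACC=-5
Event 3 (EXEC): [MAIN] PC=2: NOP
Event 4 (INT 0): INT 0 arrives: push (MAIN, PC=3), enter IRQ0 at PC=0 (depth now 1)
Event 5 (EXEC): [IRQ0] PC=0: INC 2 -> ACC=-3
Event 6 (EXEC): [IRQ0] PC=1: INC 4 -> ACC=1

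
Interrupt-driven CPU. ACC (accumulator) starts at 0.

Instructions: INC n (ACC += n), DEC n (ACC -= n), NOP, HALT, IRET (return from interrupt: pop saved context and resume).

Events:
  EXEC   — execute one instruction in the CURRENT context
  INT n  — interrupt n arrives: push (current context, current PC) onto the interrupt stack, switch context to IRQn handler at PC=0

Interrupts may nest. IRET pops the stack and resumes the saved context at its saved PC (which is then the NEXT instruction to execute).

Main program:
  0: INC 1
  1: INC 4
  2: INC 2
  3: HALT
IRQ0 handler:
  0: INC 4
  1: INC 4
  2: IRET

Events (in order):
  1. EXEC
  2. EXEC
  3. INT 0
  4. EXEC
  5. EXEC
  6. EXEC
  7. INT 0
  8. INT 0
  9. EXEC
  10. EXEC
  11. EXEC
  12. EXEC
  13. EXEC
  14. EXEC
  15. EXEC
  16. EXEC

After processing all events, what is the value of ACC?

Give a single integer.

Event 1 (EXEC): [MAIN] PC=0: INC 1 -> ACC=1
Event 2 (EXEC): [MAIN] PC=1: INC 4 -> ACC=5
Event 3 (INT 0): INT 0 arrives: push (MAIN, PC=2), enter IRQ0 at PC=0 (depth now 1)
Event 4 (EXEC): [IRQ0] PC=0: INC 4 -> ACC=9
Event 5 (EXEC): [IRQ0] PC=1: INC 4 -> ACC=13
Event 6 (EXEC): [IRQ0] PC=2: IRET -> resume MAIN at PC=2 (depth now 0)
Event 7 (INT 0): INT 0 arrives: push (MAIN, PC=2), enter IRQ0 at PC=0 (depth now 1)
Event 8 (INT 0): INT 0 arrives: push (IRQ0, PC=0), enter IRQ0 at PC=0 (depth now 2)
Event 9 (EXEC): [IRQ0] PC=0: INC 4 -> ACC=17
Event 10 (EXEC): [IRQ0] PC=1: INC 4 -> ACC=21
Event 11 (EXEC): [IRQ0] PC=2: IRET -> resume IRQ0 at PC=0 (depth now 1)
Event 12 (EXEC): [IRQ0] PC=0: INC 4 -> ACC=25
Event 13 (EXEC): [IRQ0] PC=1: INC 4 -> ACC=29
Event 14 (EXEC): [IRQ0] PC=2: IRET -> resume MAIN at PC=2 (depth now 0)
Event 15 (EXEC): [MAIN] PC=2: INC 2 -> ACC=31
Event 16 (EXEC): [MAIN] PC=3: HALT

Answer: 31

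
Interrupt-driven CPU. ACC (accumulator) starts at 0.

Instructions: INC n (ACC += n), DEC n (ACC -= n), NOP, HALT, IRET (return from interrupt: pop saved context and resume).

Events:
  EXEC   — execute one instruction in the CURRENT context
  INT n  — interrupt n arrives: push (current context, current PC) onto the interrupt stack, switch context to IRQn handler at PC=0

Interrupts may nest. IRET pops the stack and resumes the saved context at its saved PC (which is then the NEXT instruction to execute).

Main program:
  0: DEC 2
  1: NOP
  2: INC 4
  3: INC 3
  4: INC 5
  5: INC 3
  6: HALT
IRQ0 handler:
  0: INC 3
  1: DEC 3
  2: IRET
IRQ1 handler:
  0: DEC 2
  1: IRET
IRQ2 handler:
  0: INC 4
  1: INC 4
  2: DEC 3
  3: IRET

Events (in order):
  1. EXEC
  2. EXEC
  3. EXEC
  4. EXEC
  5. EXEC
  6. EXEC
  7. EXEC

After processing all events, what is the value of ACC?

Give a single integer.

Answer: 13

Derivation:
Event 1 (EXEC): [MAIN] PC=0: DEC 2 -> ACC=-2
Event 2 (EXEC): [MAIN] PC=1: NOP
Event 3 (EXEC): [MAIN] PC=2: INC 4 -> ACC=2
Event 4 (EXEC): [MAIN] PC=3: INC 3 -> ACC=5
Event 5 (EXEC): [MAIN] PC=4: INC 5 -> ACC=10
Event 6 (EXEC): [MAIN] PC=5: INC 3 -> ACC=13
Event 7 (EXEC): [MAIN] PC=6: HALT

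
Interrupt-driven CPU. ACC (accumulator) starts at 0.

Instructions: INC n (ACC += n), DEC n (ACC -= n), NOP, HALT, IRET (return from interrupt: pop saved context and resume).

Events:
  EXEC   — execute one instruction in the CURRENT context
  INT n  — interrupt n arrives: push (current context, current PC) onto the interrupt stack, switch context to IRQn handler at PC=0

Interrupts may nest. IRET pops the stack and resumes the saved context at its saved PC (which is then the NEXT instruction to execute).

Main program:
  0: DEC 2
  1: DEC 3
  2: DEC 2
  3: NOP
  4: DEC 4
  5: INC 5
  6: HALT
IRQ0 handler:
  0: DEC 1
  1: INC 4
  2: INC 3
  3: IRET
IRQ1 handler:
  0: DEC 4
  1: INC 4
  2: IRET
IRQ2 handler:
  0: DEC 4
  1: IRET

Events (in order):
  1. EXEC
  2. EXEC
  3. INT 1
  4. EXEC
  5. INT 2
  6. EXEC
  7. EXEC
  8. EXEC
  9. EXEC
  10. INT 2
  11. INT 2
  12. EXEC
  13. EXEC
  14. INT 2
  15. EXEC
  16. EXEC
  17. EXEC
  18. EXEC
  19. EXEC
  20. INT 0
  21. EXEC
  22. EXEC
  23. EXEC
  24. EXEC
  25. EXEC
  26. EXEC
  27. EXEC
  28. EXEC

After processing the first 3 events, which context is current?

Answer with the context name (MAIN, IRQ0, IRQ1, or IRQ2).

Event 1 (EXEC): [MAIN] PC=0: DEC 2 -> ACC=-2
Event 2 (EXEC): [MAIN] PC=1: DEC 3 -> ACC=-5
Event 3 (INT 1): INT 1 arrives: push (MAIN, PC=2), enter IRQ1 at PC=0 (depth now 1)

Answer: IRQ1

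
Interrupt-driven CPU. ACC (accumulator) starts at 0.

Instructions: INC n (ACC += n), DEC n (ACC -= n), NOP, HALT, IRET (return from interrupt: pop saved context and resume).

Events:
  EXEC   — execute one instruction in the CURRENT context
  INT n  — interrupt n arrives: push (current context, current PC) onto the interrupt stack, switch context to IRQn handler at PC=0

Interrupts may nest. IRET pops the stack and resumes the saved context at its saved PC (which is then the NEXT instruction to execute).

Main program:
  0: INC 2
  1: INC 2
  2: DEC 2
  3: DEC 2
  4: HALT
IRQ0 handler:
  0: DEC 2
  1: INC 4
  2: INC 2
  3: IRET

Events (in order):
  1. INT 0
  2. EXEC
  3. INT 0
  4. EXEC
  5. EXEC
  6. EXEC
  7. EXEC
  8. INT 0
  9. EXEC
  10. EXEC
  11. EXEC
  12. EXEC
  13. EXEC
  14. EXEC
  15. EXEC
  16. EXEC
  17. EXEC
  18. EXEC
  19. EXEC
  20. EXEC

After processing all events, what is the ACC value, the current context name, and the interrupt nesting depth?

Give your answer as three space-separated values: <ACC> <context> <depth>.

Event 1 (INT 0): INT 0 arrives: push (MAIN, PC=0), enter IRQ0 at PC=0 (depth now 1)
Event 2 (EXEC): [IRQ0] PC=0: DEC 2 -> ACC=-2
Event 3 (INT 0): INT 0 arrives: push (IRQ0, PC=1), enter IRQ0 at PC=0 (depth now 2)
Event 4 (EXEC): [IRQ0] PC=0: DEC 2 -> ACC=-4
Event 5 (EXEC): [IRQ0] PC=1: INC 4 -> ACC=0
Event 6 (EXEC): [IRQ0] PC=2: INC 2 -> ACC=2
Event 7 (EXEC): [IRQ0] PC=3: IRET -> resume IRQ0 at PC=1 (depth now 1)
Event 8 (INT 0): INT 0 arrives: push (IRQ0, PC=1), enter IRQ0 at PC=0 (depth now 2)
Event 9 (EXEC): [IRQ0] PC=0: DEC 2 -> ACC=0
Event 10 (EXEC): [IRQ0] PC=1: INC 4 -> ACC=4
Event 11 (EXEC): [IRQ0] PC=2: INC 2 -> ACC=6
Event 12 (EXEC): [IRQ0] PC=3: IRET -> resume IRQ0 at PC=1 (depth now 1)
Event 13 (EXEC): [IRQ0] PC=1: INC 4 -> ACC=10
Event 14 (EXEC): [IRQ0] PC=2: INC 2 -> ACC=12
Event 15 (EXEC): [IRQ0] PC=3: IRET -> resume MAIN at PC=0 (depth now 0)
Event 16 (EXEC): [MAIN] PC=0: INC 2 -> ACC=14
Event 17 (EXEC): [MAIN] PC=1: INC 2 -> ACC=16
Event 18 (EXEC): [MAIN] PC=2: DEC 2 -> ACC=14
Event 19 (EXEC): [MAIN] PC=3: DEC 2 -> ACC=12
Event 20 (EXEC): [MAIN] PC=4: HALT

Answer: 12 MAIN 0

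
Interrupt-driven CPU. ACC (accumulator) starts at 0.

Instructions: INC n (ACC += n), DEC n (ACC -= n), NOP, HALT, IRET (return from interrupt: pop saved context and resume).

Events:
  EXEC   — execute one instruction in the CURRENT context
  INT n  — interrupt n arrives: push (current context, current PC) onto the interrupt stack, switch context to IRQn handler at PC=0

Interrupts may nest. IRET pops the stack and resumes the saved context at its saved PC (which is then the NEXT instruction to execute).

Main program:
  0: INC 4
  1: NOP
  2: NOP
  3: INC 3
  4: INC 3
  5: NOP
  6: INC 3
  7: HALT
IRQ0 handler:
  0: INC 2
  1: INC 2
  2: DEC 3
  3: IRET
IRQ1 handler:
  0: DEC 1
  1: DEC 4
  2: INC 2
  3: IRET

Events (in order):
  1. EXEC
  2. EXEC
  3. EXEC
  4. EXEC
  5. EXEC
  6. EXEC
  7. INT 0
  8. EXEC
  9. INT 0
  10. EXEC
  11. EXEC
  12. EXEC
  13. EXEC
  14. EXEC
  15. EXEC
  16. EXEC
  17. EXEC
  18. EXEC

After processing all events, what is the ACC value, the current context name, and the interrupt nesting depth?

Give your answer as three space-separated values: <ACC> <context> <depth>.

Answer: 15 MAIN 0

Derivation:
Event 1 (EXEC): [MAIN] PC=0: INC 4 -> ACC=4
Event 2 (EXEC): [MAIN] PC=1: NOP
Event 3 (EXEC): [MAIN] PC=2: NOP
Event 4 (EXEC): [MAIN] PC=3: INC 3 -> ACC=7
Event 5 (EXEC): [MAIN] PC=4: INC 3 -> ACC=10
Event 6 (EXEC): [MAIN] PC=5: NOP
Event 7 (INT 0): INT 0 arrives: push (MAIN, PC=6), enter IRQ0 at PC=0 (depth now 1)
Event 8 (EXEC): [IRQ0] PC=0: INC 2 -> ACC=12
Event 9 (INT 0): INT 0 arrives: push (IRQ0, PC=1), enter IRQ0 at PC=0 (depth now 2)
Event 10 (EXEC): [IRQ0] PC=0: INC 2 -> ACC=14
Event 11 (EXEC): [IRQ0] PC=1: INC 2 -> ACC=16
Event 12 (EXEC): [IRQ0] PC=2: DEC 3 -> ACC=13
Event 13 (EXEC): [IRQ0] PC=3: IRET -> resume IRQ0 at PC=1 (depth now 1)
Event 14 (EXEC): [IRQ0] PC=1: INC 2 -> ACC=15
Event 15 (EXEC): [IRQ0] PC=2: DEC 3 -> ACC=12
Event 16 (EXEC): [IRQ0] PC=3: IRET -> resume MAIN at PC=6 (depth now 0)
Event 17 (EXEC): [MAIN] PC=6: INC 3 -> ACC=15
Event 18 (EXEC): [MAIN] PC=7: HALT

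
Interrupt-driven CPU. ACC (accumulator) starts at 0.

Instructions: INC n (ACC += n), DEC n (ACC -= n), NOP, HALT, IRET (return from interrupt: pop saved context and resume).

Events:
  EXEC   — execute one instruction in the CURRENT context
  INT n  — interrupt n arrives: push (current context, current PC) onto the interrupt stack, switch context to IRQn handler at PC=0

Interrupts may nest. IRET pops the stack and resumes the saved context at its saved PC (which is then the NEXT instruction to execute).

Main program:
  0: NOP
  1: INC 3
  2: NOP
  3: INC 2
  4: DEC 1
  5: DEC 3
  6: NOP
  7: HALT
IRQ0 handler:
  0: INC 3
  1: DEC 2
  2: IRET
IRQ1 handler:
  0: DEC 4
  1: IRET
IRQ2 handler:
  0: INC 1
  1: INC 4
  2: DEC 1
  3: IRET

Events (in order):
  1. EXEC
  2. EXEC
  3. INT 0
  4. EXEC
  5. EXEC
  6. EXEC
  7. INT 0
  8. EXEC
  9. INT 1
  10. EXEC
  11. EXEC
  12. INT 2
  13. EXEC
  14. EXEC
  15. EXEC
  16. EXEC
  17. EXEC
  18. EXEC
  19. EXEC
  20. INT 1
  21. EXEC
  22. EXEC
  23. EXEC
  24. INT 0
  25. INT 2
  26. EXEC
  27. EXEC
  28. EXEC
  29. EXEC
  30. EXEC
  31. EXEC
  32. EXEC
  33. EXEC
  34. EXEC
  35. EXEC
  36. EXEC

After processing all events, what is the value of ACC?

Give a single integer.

Event 1 (EXEC): [MAIN] PC=0: NOP
Event 2 (EXEC): [MAIN] PC=1: INC 3 -> ACC=3
Event 3 (INT 0): INT 0 arrives: push (MAIN, PC=2), enter IRQ0 at PC=0 (depth now 1)
Event 4 (EXEC): [IRQ0] PC=0: INC 3 -> ACC=6
Event 5 (EXEC): [IRQ0] PC=1: DEC 2 -> ACC=4
Event 6 (EXEC): [IRQ0] PC=2: IRET -> resume MAIN at PC=2 (depth now 0)
Event 7 (INT 0): INT 0 arrives: push (MAIN, PC=2), enter IRQ0 at PC=0 (depth now 1)
Event 8 (EXEC): [IRQ0] PC=0: INC 3 -> ACC=7
Event 9 (INT 1): INT 1 arrives: push (IRQ0, PC=1), enter IRQ1 at PC=0 (depth now 2)
Event 10 (EXEC): [IRQ1] PC=0: DEC 4 -> ACC=3
Event 11 (EXEC): [IRQ1] PC=1: IRET -> resume IRQ0 at PC=1 (depth now 1)
Event 12 (INT 2): INT 2 arrives: push (IRQ0, PC=1), enter IRQ2 at PC=0 (depth now 2)
Event 13 (EXEC): [IRQ2] PC=0: INC 1 -> ACC=4
Event 14 (EXEC): [IRQ2] PC=1: INC 4 -> ACC=8
Event 15 (EXEC): [IRQ2] PC=2: DEC 1 -> ACC=7
Event 16 (EXEC): [IRQ2] PC=3: IRET -> resume IRQ0 at PC=1 (depth now 1)
Event 17 (EXEC): [IRQ0] PC=1: DEC 2 -> ACC=5
Event 18 (EXEC): [IRQ0] PC=2: IRET -> resume MAIN at PC=2 (depth now 0)
Event 19 (EXEC): [MAIN] PC=2: NOP
Event 20 (INT 1): INT 1 arrives: push (MAIN, PC=3), enter IRQ1 at PC=0 (depth now 1)
Event 21 (EXEC): [IRQ1] PC=0: DEC 4 -> ACC=1
Event 22 (EXEC): [IRQ1] PC=1: IRET -> resume MAIN at PC=3 (depth now 0)
Event 23 (EXEC): [MAIN] PC=3: INC 2 -> ACC=3
Event 24 (INT 0): INT 0 arrives: push (MAIN, PC=4), enter IRQ0 at PC=0 (depth now 1)
Event 25 (INT 2): INT 2 arrives: push (IRQ0, PC=0), enter IRQ2 at PC=0 (depth now 2)
Event 26 (EXEC): [IRQ2] PC=0: INC 1 -> ACC=4
Event 27 (EXEC): [IRQ2] PC=1: INC 4 -> ACC=8
Event 28 (EXEC): [IRQ2] PC=2: DEC 1 -> ACC=7
Event 29 (EXEC): [IRQ2] PC=3: IRET -> resume IRQ0 at PC=0 (depth now 1)
Event 30 (EXEC): [IRQ0] PC=0: INC 3 -> ACC=10
Event 31 (EXEC): [IRQ0] PC=1: DEC 2 -> ACC=8
Event 32 (EXEC): [IRQ0] PC=2: IRET -> resume MAIN at PC=4 (depth now 0)
Event 33 (EXEC): [MAIN] PC=4: DEC 1 -> ACC=7
Event 34 (EXEC): [MAIN] PC=5: DEC 3 -> ACC=4
Event 35 (EXEC): [MAIN] PC=6: NOP
Event 36 (EXEC): [MAIN] PC=7: HALT

Answer: 4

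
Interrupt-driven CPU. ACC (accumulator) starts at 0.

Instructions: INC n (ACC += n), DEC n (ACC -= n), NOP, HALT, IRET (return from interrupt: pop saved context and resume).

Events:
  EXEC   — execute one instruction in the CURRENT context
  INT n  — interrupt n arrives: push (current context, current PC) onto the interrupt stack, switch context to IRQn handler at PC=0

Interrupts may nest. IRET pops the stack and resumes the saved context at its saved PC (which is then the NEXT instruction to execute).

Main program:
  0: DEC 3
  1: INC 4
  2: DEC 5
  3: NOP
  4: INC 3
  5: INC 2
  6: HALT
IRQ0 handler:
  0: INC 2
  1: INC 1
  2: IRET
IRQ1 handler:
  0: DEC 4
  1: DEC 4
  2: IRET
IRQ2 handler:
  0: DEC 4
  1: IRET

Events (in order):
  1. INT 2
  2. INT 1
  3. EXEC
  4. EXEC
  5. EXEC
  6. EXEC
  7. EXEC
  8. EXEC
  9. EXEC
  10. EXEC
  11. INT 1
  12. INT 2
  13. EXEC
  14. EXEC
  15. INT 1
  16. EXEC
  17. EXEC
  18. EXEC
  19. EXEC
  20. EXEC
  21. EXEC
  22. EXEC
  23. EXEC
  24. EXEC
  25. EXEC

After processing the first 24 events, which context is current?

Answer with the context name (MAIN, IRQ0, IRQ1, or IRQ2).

Event 1 (INT 2): INT 2 arrives: push (MAIN, PC=0), enter IRQ2 at PC=0 (depth now 1)
Event 2 (INT 1): INT 1 arrives: push (IRQ2, PC=0), enter IRQ1 at PC=0 (depth now 2)
Event 3 (EXEC): [IRQ1] PC=0: DEC 4 -> ACC=-4
Event 4 (EXEC): [IRQ1] PC=1: DEC 4 -> ACC=-8
Event 5 (EXEC): [IRQ1] PC=2: IRET -> resume IRQ2 at PC=0 (depth now 1)
Event 6 (EXEC): [IRQ2] PC=0: DEC 4 -> ACC=-12
Event 7 (EXEC): [IRQ2] PC=1: IRET -> resume MAIN at PC=0 (depth now 0)
Event 8 (EXEC): [MAIN] PC=0: DEC 3 -> ACC=-15
Event 9 (EXEC): [MAIN] PC=1: INC 4 -> ACC=-11
Event 10 (EXEC): [MAIN] PC=2: DEC 5 -> ACC=-16
Event 11 (INT 1): INT 1 arrives: push (MAIN, PC=3), enter IRQ1 at PC=0 (depth now 1)
Event 12 (INT 2): INT 2 arrives: push (IRQ1, PC=0), enter IRQ2 at PC=0 (depth now 2)
Event 13 (EXEC): [IRQ2] PC=0: DEC 4 -> ACC=-20
Event 14 (EXEC): [IRQ2] PC=1: IRET -> resume IRQ1 at PC=0 (depth now 1)
Event 15 (INT 1): INT 1 arrives: push (IRQ1, PC=0), enter IRQ1 at PC=0 (depth now 2)
Event 16 (EXEC): [IRQ1] PC=0: DEC 4 -> ACC=-24
Event 17 (EXEC): [IRQ1] PC=1: DEC 4 -> ACC=-28
Event 18 (EXEC): [IRQ1] PC=2: IRET -> resume IRQ1 at PC=0 (depth now 1)
Event 19 (EXEC): [IRQ1] PC=0: DEC 4 -> ACC=-32
Event 20 (EXEC): [IRQ1] PC=1: DEC 4 -> ACC=-36
Event 21 (EXEC): [IRQ1] PC=2: IRET -> resume MAIN at PC=3 (depth now 0)
Event 22 (EXEC): [MAIN] PC=3: NOP
Event 23 (EXEC): [MAIN] PC=4: INC 3 -> ACC=-33
Event 24 (EXEC): [MAIN] PC=5: INC 2 -> ACC=-31

Answer: MAIN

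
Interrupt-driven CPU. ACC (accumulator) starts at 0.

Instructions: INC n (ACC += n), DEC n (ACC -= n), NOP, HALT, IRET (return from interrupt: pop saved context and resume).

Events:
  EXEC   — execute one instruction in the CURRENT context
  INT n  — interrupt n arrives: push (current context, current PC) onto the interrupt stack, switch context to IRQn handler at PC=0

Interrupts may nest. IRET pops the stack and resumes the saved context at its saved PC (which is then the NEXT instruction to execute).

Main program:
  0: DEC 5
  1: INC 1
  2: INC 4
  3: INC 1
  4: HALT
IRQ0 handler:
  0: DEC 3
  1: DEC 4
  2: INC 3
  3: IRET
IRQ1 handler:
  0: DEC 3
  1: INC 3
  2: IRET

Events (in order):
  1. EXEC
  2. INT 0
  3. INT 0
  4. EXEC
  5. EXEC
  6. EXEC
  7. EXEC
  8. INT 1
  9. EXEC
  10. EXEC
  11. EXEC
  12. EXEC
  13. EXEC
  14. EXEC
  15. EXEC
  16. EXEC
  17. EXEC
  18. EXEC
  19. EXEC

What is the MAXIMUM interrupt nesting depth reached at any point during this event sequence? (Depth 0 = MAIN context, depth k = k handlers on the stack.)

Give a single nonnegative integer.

Answer: 2

Derivation:
Event 1 (EXEC): [MAIN] PC=0: DEC 5 -> ACC=-5 [depth=0]
Event 2 (INT 0): INT 0 arrives: push (MAIN, PC=1), enter IRQ0 at PC=0 (depth now 1) [depth=1]
Event 3 (INT 0): INT 0 arrives: push (IRQ0, PC=0), enter IRQ0 at PC=0 (depth now 2) [depth=2]
Event 4 (EXEC): [IRQ0] PC=0: DEC 3 -> ACC=-8 [depth=2]
Event 5 (EXEC): [IRQ0] PC=1: DEC 4 -> ACC=-12 [depth=2]
Event 6 (EXEC): [IRQ0] PC=2: INC 3 -> ACC=-9 [depth=2]
Event 7 (EXEC): [IRQ0] PC=3: IRET -> resume IRQ0 at PC=0 (depth now 1) [depth=1]
Event 8 (INT 1): INT 1 arrives: push (IRQ0, PC=0), enter IRQ1 at PC=0 (depth now 2) [depth=2]
Event 9 (EXEC): [IRQ1] PC=0: DEC 3 -> ACC=-12 [depth=2]
Event 10 (EXEC): [IRQ1] PC=1: INC 3 -> ACC=-9 [depth=2]
Event 11 (EXEC): [IRQ1] PC=2: IRET -> resume IRQ0 at PC=0 (depth now 1) [depth=1]
Event 12 (EXEC): [IRQ0] PC=0: DEC 3 -> ACC=-12 [depth=1]
Event 13 (EXEC): [IRQ0] PC=1: DEC 4 -> ACC=-16 [depth=1]
Event 14 (EXEC): [IRQ0] PC=2: INC 3 -> ACC=-13 [depth=1]
Event 15 (EXEC): [IRQ0] PC=3: IRET -> resume MAIN at PC=1 (depth now 0) [depth=0]
Event 16 (EXEC): [MAIN] PC=1: INC 1 -> ACC=-12 [depth=0]
Event 17 (EXEC): [MAIN] PC=2: INC 4 -> ACC=-8 [depth=0]
Event 18 (EXEC): [MAIN] PC=3: INC 1 -> ACC=-7 [depth=0]
Event 19 (EXEC): [MAIN] PC=4: HALT [depth=0]
Max depth observed: 2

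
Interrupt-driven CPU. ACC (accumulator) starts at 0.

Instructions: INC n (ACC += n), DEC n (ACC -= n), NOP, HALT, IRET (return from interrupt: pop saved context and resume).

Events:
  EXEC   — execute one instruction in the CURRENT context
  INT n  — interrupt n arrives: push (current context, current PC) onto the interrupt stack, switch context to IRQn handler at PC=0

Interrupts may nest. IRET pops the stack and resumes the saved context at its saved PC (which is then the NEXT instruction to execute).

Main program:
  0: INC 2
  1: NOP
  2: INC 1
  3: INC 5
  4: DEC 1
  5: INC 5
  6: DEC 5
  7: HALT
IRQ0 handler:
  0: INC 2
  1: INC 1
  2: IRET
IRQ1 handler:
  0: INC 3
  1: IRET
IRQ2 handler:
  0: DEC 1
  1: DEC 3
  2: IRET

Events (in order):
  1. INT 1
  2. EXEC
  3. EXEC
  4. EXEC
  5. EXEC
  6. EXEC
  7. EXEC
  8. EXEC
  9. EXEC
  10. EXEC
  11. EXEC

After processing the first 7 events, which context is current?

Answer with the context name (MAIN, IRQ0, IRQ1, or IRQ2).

Answer: MAIN

Derivation:
Event 1 (INT 1): INT 1 arrives: push (MAIN, PC=0), enter IRQ1 at PC=0 (depth now 1)
Event 2 (EXEC): [IRQ1] PC=0: INC 3 -> ACC=3
Event 3 (EXEC): [IRQ1] PC=1: IRET -> resume MAIN at PC=0 (depth now 0)
Event 4 (EXEC): [MAIN] PC=0: INC 2 -> ACC=5
Event 5 (EXEC): [MAIN] PC=1: NOP
Event 6 (EXEC): [MAIN] PC=2: INC 1 -> ACC=6
Event 7 (EXEC): [MAIN] PC=3: INC 5 -> ACC=11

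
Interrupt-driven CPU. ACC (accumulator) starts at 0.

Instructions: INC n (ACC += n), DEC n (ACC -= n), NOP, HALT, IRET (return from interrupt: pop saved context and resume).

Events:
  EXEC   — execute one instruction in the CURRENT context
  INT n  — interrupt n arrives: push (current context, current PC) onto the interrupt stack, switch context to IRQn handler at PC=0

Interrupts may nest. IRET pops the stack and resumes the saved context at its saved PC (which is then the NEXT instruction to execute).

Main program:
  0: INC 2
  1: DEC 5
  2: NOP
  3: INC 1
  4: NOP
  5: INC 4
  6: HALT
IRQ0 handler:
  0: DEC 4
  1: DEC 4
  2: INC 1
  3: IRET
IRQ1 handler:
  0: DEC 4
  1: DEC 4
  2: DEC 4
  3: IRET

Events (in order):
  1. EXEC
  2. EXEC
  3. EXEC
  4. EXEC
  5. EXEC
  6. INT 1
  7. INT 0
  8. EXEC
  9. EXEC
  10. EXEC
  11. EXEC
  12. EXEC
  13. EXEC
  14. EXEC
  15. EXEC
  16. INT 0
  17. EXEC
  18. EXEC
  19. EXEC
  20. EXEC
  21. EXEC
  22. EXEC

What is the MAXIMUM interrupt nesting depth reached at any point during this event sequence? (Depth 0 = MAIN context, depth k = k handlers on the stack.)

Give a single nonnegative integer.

Event 1 (EXEC): [MAIN] PC=0: INC 2 -> ACC=2 [depth=0]
Event 2 (EXEC): [MAIN] PC=1: DEC 5 -> ACC=-3 [depth=0]
Event 3 (EXEC): [MAIN] PC=2: NOP [depth=0]
Event 4 (EXEC): [MAIN] PC=3: INC 1 -> ACC=-2 [depth=0]
Event 5 (EXEC): [MAIN] PC=4: NOP [depth=0]
Event 6 (INT 1): INT 1 arrives: push (MAIN, PC=5), enter IRQ1 at PC=0 (depth now 1) [depth=1]
Event 7 (INT 0): INT 0 arrives: push (IRQ1, PC=0), enter IRQ0 at PC=0 (depth now 2) [depth=2]
Event 8 (EXEC): [IRQ0] PC=0: DEC 4 -> ACC=-6 [depth=2]
Event 9 (EXEC): [IRQ0] PC=1: DEC 4 -> ACC=-10 [depth=2]
Event 10 (EXEC): [IRQ0] PC=2: INC 1 -> ACC=-9 [depth=2]
Event 11 (EXEC): [IRQ0] PC=3: IRET -> resume IRQ1 at PC=0 (depth now 1) [depth=1]
Event 12 (EXEC): [IRQ1] PC=0: DEC 4 -> ACC=-13 [depth=1]
Event 13 (EXEC): [IRQ1] PC=1: DEC 4 -> ACC=-17 [depth=1]
Event 14 (EXEC): [IRQ1] PC=2: DEC 4 -> ACC=-21 [depth=1]
Event 15 (EXEC): [IRQ1] PC=3: IRET -> resume MAIN at PC=5 (depth now 0) [depth=0]
Event 16 (INT 0): INT 0 arrives: push (MAIN, PC=5), enter IRQ0 at PC=0 (depth now 1) [depth=1]
Event 17 (EXEC): [IRQ0] PC=0: DEC 4 -> ACC=-25 [depth=1]
Event 18 (EXEC): [IRQ0] PC=1: DEC 4 -> ACC=-29 [depth=1]
Event 19 (EXEC): [IRQ0] PC=2: INC 1 -> ACC=-28 [depth=1]
Event 20 (EXEC): [IRQ0] PC=3: IRET -> resume MAIN at PC=5 (depth now 0) [depth=0]
Event 21 (EXEC): [MAIN] PC=5: INC 4 -> ACC=-24 [depth=0]
Event 22 (EXEC): [MAIN] PC=6: HALT [depth=0]
Max depth observed: 2

Answer: 2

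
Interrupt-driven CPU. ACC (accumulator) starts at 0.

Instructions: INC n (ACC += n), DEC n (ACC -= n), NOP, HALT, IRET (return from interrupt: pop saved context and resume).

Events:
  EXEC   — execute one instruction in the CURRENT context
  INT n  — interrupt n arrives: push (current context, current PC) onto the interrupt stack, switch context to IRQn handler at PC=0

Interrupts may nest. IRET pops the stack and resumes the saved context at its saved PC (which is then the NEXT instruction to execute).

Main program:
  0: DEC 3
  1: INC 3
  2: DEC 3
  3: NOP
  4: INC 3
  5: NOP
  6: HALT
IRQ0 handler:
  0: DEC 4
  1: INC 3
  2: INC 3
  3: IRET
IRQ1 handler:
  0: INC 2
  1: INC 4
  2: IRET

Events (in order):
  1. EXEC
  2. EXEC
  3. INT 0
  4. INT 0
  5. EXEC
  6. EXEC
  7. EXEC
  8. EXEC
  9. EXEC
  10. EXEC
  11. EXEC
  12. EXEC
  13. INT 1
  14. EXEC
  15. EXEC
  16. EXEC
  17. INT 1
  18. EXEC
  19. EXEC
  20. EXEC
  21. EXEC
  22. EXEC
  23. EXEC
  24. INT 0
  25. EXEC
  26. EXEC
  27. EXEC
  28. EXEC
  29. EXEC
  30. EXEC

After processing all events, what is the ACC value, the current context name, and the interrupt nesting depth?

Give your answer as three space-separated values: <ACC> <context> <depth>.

Event 1 (EXEC): [MAIN] PC=0: DEC 3 -> ACC=-3
Event 2 (EXEC): [MAIN] PC=1: INC 3 -> ACC=0
Event 3 (INT 0): INT 0 arrives: push (MAIN, PC=2), enter IRQ0 at PC=0 (depth now 1)
Event 4 (INT 0): INT 0 arrives: push (IRQ0, PC=0), enter IRQ0 at PC=0 (depth now 2)
Event 5 (EXEC): [IRQ0] PC=0: DEC 4 -> ACC=-4
Event 6 (EXEC): [IRQ0] PC=1: INC 3 -> ACC=-1
Event 7 (EXEC): [IRQ0] PC=2: INC 3 -> ACC=2
Event 8 (EXEC): [IRQ0] PC=3: IRET -> resume IRQ0 at PC=0 (depth now 1)
Event 9 (EXEC): [IRQ0] PC=0: DEC 4 -> ACC=-2
Event 10 (EXEC): [IRQ0] PC=1: INC 3 -> ACC=1
Event 11 (EXEC): [IRQ0] PC=2: INC 3 -> ACC=4
Event 12 (EXEC): [IRQ0] PC=3: IRET -> resume MAIN at PC=2 (depth now 0)
Event 13 (INT 1): INT 1 arrives: push (MAIN, PC=2), enter IRQ1 at PC=0 (depth now 1)
Event 14 (EXEC): [IRQ1] PC=0: INC 2 -> ACC=6
Event 15 (EXEC): [IRQ1] PC=1: INC 4 -> ACC=10
Event 16 (EXEC): [IRQ1] PC=2: IRET -> resume MAIN at PC=2 (depth now 0)
Event 17 (INT 1): INT 1 arrives: push (MAIN, PC=2), enter IRQ1 at PC=0 (depth now 1)
Event 18 (EXEC): [IRQ1] PC=0: INC 2 -> ACC=12
Event 19 (EXEC): [IRQ1] PC=1: INC 4 -> ACC=16
Event 20 (EXEC): [IRQ1] PC=2: IRET -> resume MAIN at PC=2 (depth now 0)
Event 21 (EXEC): [MAIN] PC=2: DEC 3 -> ACC=13
Event 22 (EXEC): [MAIN] PC=3: NOP
Event 23 (EXEC): [MAIN] PC=4: INC 3 -> ACC=16
Event 24 (INT 0): INT 0 arrives: push (MAIN, PC=5), enter IRQ0 at PC=0 (depth now 1)
Event 25 (EXEC): [IRQ0] PC=0: DEC 4 -> ACC=12
Event 26 (EXEC): [IRQ0] PC=1: INC 3 -> ACC=15
Event 27 (EXEC): [IRQ0] PC=2: INC 3 -> ACC=18
Event 28 (EXEC): [IRQ0] PC=3: IRET -> resume MAIN at PC=5 (depth now 0)
Event 29 (EXEC): [MAIN] PC=5: NOP
Event 30 (EXEC): [MAIN] PC=6: HALT

Answer: 18 MAIN 0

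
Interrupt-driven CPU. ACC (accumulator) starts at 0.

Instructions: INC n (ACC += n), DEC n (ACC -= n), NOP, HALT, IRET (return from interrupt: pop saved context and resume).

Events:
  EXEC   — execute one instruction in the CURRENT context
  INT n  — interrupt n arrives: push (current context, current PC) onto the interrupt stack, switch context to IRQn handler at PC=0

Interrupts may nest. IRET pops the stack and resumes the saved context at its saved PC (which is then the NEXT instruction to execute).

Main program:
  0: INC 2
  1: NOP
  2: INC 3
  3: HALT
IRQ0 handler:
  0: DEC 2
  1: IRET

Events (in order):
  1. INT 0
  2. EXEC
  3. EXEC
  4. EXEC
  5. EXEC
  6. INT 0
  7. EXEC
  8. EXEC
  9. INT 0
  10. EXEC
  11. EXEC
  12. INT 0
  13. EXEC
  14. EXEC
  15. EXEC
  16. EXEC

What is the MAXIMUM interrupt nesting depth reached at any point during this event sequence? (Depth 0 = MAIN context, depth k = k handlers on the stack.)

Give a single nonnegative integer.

Answer: 1

Derivation:
Event 1 (INT 0): INT 0 arrives: push (MAIN, PC=0), enter IRQ0 at PC=0 (depth now 1) [depth=1]
Event 2 (EXEC): [IRQ0] PC=0: DEC 2 -> ACC=-2 [depth=1]
Event 3 (EXEC): [IRQ0] PC=1: IRET -> resume MAIN at PC=0 (depth now 0) [depth=0]
Event 4 (EXEC): [MAIN] PC=0: INC 2 -> ACC=0 [depth=0]
Event 5 (EXEC): [MAIN] PC=1: NOP [depth=0]
Event 6 (INT 0): INT 0 arrives: push (MAIN, PC=2), enter IRQ0 at PC=0 (depth now 1) [depth=1]
Event 7 (EXEC): [IRQ0] PC=0: DEC 2 -> ACC=-2 [depth=1]
Event 8 (EXEC): [IRQ0] PC=1: IRET -> resume MAIN at PC=2 (depth now 0) [depth=0]
Event 9 (INT 0): INT 0 arrives: push (MAIN, PC=2), enter IRQ0 at PC=0 (depth now 1) [depth=1]
Event 10 (EXEC): [IRQ0] PC=0: DEC 2 -> ACC=-4 [depth=1]
Event 11 (EXEC): [IRQ0] PC=1: IRET -> resume MAIN at PC=2 (depth now 0) [depth=0]
Event 12 (INT 0): INT 0 arrives: push (MAIN, PC=2), enter IRQ0 at PC=0 (depth now 1) [depth=1]
Event 13 (EXEC): [IRQ0] PC=0: DEC 2 -> ACC=-6 [depth=1]
Event 14 (EXEC): [IRQ0] PC=1: IRET -> resume MAIN at PC=2 (depth now 0) [depth=0]
Event 15 (EXEC): [MAIN] PC=2: INC 3 -> ACC=-3 [depth=0]
Event 16 (EXEC): [MAIN] PC=3: HALT [depth=0]
Max depth observed: 1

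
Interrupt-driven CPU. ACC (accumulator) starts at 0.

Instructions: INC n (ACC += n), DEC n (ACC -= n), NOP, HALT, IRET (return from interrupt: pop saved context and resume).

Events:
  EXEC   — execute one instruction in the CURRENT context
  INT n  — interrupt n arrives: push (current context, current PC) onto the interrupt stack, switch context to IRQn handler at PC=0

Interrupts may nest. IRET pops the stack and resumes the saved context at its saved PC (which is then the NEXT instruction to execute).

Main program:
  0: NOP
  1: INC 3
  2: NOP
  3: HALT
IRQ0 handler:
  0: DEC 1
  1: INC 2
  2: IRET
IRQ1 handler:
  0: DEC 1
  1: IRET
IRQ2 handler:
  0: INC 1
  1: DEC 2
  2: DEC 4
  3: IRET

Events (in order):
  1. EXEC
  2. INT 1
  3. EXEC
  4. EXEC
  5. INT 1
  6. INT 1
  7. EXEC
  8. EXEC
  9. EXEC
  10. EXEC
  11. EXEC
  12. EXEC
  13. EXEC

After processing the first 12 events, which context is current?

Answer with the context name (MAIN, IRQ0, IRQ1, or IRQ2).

Event 1 (EXEC): [MAIN] PC=0: NOP
Event 2 (INT 1): INT 1 arrives: push (MAIN, PC=1), enter IRQ1 at PC=0 (depth now 1)
Event 3 (EXEC): [IRQ1] PC=0: DEC 1 -> ACC=-1
Event 4 (EXEC): [IRQ1] PC=1: IRET -> resume MAIN at PC=1 (depth now 0)
Event 5 (INT 1): INT 1 arrives: push (MAIN, PC=1), enter IRQ1 at PC=0 (depth now 1)
Event 6 (INT 1): INT 1 arrives: push (IRQ1, PC=0), enter IRQ1 at PC=0 (depth now 2)
Event 7 (EXEC): [IRQ1] PC=0: DEC 1 -> ACC=-2
Event 8 (EXEC): [IRQ1] PC=1: IRET -> resume IRQ1 at PC=0 (depth now 1)
Event 9 (EXEC): [IRQ1] PC=0: DEC 1 -> ACC=-3
Event 10 (EXEC): [IRQ1] PC=1: IRET -> resume MAIN at PC=1 (depth now 0)
Event 11 (EXEC): [MAIN] PC=1: INC 3 -> ACC=0
Event 12 (EXEC): [MAIN] PC=2: NOP

Answer: MAIN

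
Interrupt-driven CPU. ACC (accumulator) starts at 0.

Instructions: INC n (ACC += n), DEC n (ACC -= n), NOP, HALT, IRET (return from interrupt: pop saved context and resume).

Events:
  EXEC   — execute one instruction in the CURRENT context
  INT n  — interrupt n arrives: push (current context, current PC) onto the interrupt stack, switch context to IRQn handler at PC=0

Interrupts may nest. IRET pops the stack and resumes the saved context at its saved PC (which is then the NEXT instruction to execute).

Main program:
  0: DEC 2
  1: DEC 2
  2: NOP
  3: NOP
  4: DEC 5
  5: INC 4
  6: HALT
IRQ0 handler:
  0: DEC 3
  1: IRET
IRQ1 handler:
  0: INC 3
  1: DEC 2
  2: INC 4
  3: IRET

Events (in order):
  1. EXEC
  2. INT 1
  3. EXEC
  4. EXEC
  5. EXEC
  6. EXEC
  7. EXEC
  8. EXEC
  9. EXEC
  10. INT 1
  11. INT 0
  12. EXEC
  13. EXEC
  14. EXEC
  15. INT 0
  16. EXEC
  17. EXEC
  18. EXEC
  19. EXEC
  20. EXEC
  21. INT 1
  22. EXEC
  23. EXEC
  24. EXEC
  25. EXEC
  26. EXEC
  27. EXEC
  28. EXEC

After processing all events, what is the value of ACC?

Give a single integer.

Answer: 4

Derivation:
Event 1 (EXEC): [MAIN] PC=0: DEC 2 -> ACC=-2
Event 2 (INT 1): INT 1 arrives: push (MAIN, PC=1), enter IRQ1 at PC=0 (depth now 1)
Event 3 (EXEC): [IRQ1] PC=0: INC 3 -> ACC=1
Event 4 (EXEC): [IRQ1] PC=1: DEC 2 -> ACC=-1
Event 5 (EXEC): [IRQ1] PC=2: INC 4 -> ACC=3
Event 6 (EXEC): [IRQ1] PC=3: IRET -> resume MAIN at PC=1 (depth now 0)
Event 7 (EXEC): [MAIN] PC=1: DEC 2 -> ACC=1
Event 8 (EXEC): [MAIN] PC=2: NOP
Event 9 (EXEC): [MAIN] PC=3: NOP
Event 10 (INT 1): INT 1 arrives: push (MAIN, PC=4), enter IRQ1 at PC=0 (depth now 1)
Event 11 (INT 0): INT 0 arrives: push (IRQ1, PC=0), enter IRQ0 at PC=0 (depth now 2)
Event 12 (EXEC): [IRQ0] PC=0: DEC 3 -> ACC=-2
Event 13 (EXEC): [IRQ0] PC=1: IRET -> resume IRQ1 at PC=0 (depth now 1)
Event 14 (EXEC): [IRQ1] PC=0: INC 3 -> ACC=1
Event 15 (INT 0): INT 0 arrives: push (IRQ1, PC=1), enter IRQ0 at PC=0 (depth now 2)
Event 16 (EXEC): [IRQ0] PC=0: DEC 3 -> ACC=-2
Event 17 (EXEC): [IRQ0] PC=1: IRET -> resume IRQ1 at PC=1 (depth now 1)
Event 18 (EXEC): [IRQ1] PC=1: DEC 2 -> ACC=-4
Event 19 (EXEC): [IRQ1] PC=2: INC 4 -> ACC=0
Event 20 (EXEC): [IRQ1] PC=3: IRET -> resume MAIN at PC=4 (depth now 0)
Event 21 (INT 1): INT 1 arrives: push (MAIN, PC=4), enter IRQ1 at PC=0 (depth now 1)
Event 22 (EXEC): [IRQ1] PC=0: INC 3 -> ACC=3
Event 23 (EXEC): [IRQ1] PC=1: DEC 2 -> ACC=1
Event 24 (EXEC): [IRQ1] PC=2: INC 4 -> ACC=5
Event 25 (EXEC): [IRQ1] PC=3: IRET -> resume MAIN at PC=4 (depth now 0)
Event 26 (EXEC): [MAIN] PC=4: DEC 5 -> ACC=0
Event 27 (EXEC): [MAIN] PC=5: INC 4 -> ACC=4
Event 28 (EXEC): [MAIN] PC=6: HALT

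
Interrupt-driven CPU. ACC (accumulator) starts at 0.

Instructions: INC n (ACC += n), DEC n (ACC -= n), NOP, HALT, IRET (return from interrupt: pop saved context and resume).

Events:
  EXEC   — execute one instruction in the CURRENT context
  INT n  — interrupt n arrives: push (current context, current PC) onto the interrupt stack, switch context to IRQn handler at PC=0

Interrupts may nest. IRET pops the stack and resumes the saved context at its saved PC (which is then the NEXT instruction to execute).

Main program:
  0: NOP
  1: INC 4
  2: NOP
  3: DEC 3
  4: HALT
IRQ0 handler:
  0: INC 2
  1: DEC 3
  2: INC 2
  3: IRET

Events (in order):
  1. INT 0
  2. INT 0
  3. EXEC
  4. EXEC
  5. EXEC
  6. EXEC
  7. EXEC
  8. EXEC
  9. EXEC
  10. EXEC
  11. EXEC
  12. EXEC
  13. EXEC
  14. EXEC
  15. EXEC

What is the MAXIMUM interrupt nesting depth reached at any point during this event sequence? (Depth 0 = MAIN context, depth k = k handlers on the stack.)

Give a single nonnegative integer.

Answer: 2

Derivation:
Event 1 (INT 0): INT 0 arrives: push (MAIN, PC=0), enter IRQ0 at PC=0 (depth now 1) [depth=1]
Event 2 (INT 0): INT 0 arrives: push (IRQ0, PC=0), enter IRQ0 at PC=0 (depth now 2) [depth=2]
Event 3 (EXEC): [IRQ0] PC=0: INC 2 -> ACC=2 [depth=2]
Event 4 (EXEC): [IRQ0] PC=1: DEC 3 -> ACC=-1 [depth=2]
Event 5 (EXEC): [IRQ0] PC=2: INC 2 -> ACC=1 [depth=2]
Event 6 (EXEC): [IRQ0] PC=3: IRET -> resume IRQ0 at PC=0 (depth now 1) [depth=1]
Event 7 (EXEC): [IRQ0] PC=0: INC 2 -> ACC=3 [depth=1]
Event 8 (EXEC): [IRQ0] PC=1: DEC 3 -> ACC=0 [depth=1]
Event 9 (EXEC): [IRQ0] PC=2: INC 2 -> ACC=2 [depth=1]
Event 10 (EXEC): [IRQ0] PC=3: IRET -> resume MAIN at PC=0 (depth now 0) [depth=0]
Event 11 (EXEC): [MAIN] PC=0: NOP [depth=0]
Event 12 (EXEC): [MAIN] PC=1: INC 4 -> ACC=6 [depth=0]
Event 13 (EXEC): [MAIN] PC=2: NOP [depth=0]
Event 14 (EXEC): [MAIN] PC=3: DEC 3 -> ACC=3 [depth=0]
Event 15 (EXEC): [MAIN] PC=4: HALT [depth=0]
Max depth observed: 2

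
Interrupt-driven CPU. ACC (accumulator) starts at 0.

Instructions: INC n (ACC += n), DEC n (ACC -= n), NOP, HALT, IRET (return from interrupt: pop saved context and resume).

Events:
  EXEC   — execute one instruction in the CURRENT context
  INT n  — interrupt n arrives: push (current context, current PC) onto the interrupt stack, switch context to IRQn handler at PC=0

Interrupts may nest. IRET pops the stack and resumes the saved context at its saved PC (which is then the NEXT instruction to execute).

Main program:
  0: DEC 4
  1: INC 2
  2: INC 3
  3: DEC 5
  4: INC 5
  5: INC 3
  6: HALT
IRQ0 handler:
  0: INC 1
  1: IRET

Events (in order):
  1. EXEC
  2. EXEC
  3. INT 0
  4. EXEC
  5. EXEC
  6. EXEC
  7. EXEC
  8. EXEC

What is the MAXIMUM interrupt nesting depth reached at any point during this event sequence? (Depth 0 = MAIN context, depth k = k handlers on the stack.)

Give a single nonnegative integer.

Answer: 1

Derivation:
Event 1 (EXEC): [MAIN] PC=0: DEC 4 -> ACC=-4 [depth=0]
Event 2 (EXEC): [MAIN] PC=1: INC 2 -> ACC=-2 [depth=0]
Event 3 (INT 0): INT 0 arrives: push (MAIN, PC=2), enter IRQ0 at PC=0 (depth now 1) [depth=1]
Event 4 (EXEC): [IRQ0] PC=0: INC 1 -> ACC=-1 [depth=1]
Event 5 (EXEC): [IRQ0] PC=1: IRET -> resume MAIN at PC=2 (depth now 0) [depth=0]
Event 6 (EXEC): [MAIN] PC=2: INC 3 -> ACC=2 [depth=0]
Event 7 (EXEC): [MAIN] PC=3: DEC 5 -> ACC=-3 [depth=0]
Event 8 (EXEC): [MAIN] PC=4: INC 5 -> ACC=2 [depth=0]
Max depth observed: 1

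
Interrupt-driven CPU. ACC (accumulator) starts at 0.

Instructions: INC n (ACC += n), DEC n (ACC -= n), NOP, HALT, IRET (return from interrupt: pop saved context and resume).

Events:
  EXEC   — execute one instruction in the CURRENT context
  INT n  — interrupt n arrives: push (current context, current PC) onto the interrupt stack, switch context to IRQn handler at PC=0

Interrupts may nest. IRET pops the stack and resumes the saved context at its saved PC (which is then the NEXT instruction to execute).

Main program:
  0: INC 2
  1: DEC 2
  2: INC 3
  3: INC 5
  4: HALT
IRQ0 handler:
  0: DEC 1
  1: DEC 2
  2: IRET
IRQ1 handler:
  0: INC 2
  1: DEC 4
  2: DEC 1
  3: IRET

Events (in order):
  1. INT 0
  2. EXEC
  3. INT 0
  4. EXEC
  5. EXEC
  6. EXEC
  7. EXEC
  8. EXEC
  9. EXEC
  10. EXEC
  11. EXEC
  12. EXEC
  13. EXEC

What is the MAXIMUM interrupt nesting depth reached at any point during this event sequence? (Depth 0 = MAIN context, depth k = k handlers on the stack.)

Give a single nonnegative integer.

Answer: 2

Derivation:
Event 1 (INT 0): INT 0 arrives: push (MAIN, PC=0), enter IRQ0 at PC=0 (depth now 1) [depth=1]
Event 2 (EXEC): [IRQ0] PC=0: DEC 1 -> ACC=-1 [depth=1]
Event 3 (INT 0): INT 0 arrives: push (IRQ0, PC=1), enter IRQ0 at PC=0 (depth now 2) [depth=2]
Event 4 (EXEC): [IRQ0] PC=0: DEC 1 -> ACC=-2 [depth=2]
Event 5 (EXEC): [IRQ0] PC=1: DEC 2 -> ACC=-4 [depth=2]
Event 6 (EXEC): [IRQ0] PC=2: IRET -> resume IRQ0 at PC=1 (depth now 1) [depth=1]
Event 7 (EXEC): [IRQ0] PC=1: DEC 2 -> ACC=-6 [depth=1]
Event 8 (EXEC): [IRQ0] PC=2: IRET -> resume MAIN at PC=0 (depth now 0) [depth=0]
Event 9 (EXEC): [MAIN] PC=0: INC 2 -> ACC=-4 [depth=0]
Event 10 (EXEC): [MAIN] PC=1: DEC 2 -> ACC=-6 [depth=0]
Event 11 (EXEC): [MAIN] PC=2: INC 3 -> ACC=-3 [depth=0]
Event 12 (EXEC): [MAIN] PC=3: INC 5 -> ACC=2 [depth=0]
Event 13 (EXEC): [MAIN] PC=4: HALT [depth=0]
Max depth observed: 2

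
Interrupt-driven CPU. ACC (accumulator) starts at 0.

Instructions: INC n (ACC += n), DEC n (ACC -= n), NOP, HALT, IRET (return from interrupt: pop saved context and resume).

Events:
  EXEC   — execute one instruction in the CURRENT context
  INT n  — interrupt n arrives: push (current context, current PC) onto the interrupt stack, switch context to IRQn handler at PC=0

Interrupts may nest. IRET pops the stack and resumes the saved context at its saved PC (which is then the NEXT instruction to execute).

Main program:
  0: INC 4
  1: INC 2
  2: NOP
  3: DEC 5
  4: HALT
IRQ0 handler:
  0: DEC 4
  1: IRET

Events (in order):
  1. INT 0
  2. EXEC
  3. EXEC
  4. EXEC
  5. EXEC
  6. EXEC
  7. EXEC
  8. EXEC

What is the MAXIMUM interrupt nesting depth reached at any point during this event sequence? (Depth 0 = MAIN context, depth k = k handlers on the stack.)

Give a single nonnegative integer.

Answer: 1

Derivation:
Event 1 (INT 0): INT 0 arrives: push (MAIN, PC=0), enter IRQ0 at PC=0 (depth now 1) [depth=1]
Event 2 (EXEC): [IRQ0] PC=0: DEC 4 -> ACC=-4 [depth=1]
Event 3 (EXEC): [IRQ0] PC=1: IRET -> resume MAIN at PC=0 (depth now 0) [depth=0]
Event 4 (EXEC): [MAIN] PC=0: INC 4 -> ACC=0 [depth=0]
Event 5 (EXEC): [MAIN] PC=1: INC 2 -> ACC=2 [depth=0]
Event 6 (EXEC): [MAIN] PC=2: NOP [depth=0]
Event 7 (EXEC): [MAIN] PC=3: DEC 5 -> ACC=-3 [depth=0]
Event 8 (EXEC): [MAIN] PC=4: HALT [depth=0]
Max depth observed: 1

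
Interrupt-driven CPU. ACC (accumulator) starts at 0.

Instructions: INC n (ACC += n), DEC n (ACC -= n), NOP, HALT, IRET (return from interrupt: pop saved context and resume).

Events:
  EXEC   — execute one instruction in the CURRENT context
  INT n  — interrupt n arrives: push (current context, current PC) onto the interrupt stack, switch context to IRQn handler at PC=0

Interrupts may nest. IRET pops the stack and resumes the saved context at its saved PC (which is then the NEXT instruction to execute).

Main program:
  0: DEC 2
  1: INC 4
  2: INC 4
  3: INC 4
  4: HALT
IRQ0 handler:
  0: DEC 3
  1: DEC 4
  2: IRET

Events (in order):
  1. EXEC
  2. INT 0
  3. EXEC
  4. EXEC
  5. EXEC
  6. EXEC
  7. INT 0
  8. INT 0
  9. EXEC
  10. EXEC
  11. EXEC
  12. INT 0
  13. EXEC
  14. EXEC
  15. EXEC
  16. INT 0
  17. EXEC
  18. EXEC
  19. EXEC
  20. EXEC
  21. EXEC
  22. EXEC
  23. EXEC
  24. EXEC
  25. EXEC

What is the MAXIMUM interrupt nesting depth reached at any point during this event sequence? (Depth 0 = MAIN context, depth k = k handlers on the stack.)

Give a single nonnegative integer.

Answer: 2

Derivation:
Event 1 (EXEC): [MAIN] PC=0: DEC 2 -> ACC=-2 [depth=0]
Event 2 (INT 0): INT 0 arrives: push (MAIN, PC=1), enter IRQ0 at PC=0 (depth now 1) [depth=1]
Event 3 (EXEC): [IRQ0] PC=0: DEC 3 -> ACC=-5 [depth=1]
Event 4 (EXEC): [IRQ0] PC=1: DEC 4 -> ACC=-9 [depth=1]
Event 5 (EXEC): [IRQ0] PC=2: IRET -> resume MAIN at PC=1 (depth now 0) [depth=0]
Event 6 (EXEC): [MAIN] PC=1: INC 4 -> ACC=-5 [depth=0]
Event 7 (INT 0): INT 0 arrives: push (MAIN, PC=2), enter IRQ0 at PC=0 (depth now 1) [depth=1]
Event 8 (INT 0): INT 0 arrives: push (IRQ0, PC=0), enter IRQ0 at PC=0 (depth now 2) [depth=2]
Event 9 (EXEC): [IRQ0] PC=0: DEC 3 -> ACC=-8 [depth=2]
Event 10 (EXEC): [IRQ0] PC=1: DEC 4 -> ACC=-12 [depth=2]
Event 11 (EXEC): [IRQ0] PC=2: IRET -> resume IRQ0 at PC=0 (depth now 1) [depth=1]
Event 12 (INT 0): INT 0 arrives: push (IRQ0, PC=0), enter IRQ0 at PC=0 (depth now 2) [depth=2]
Event 13 (EXEC): [IRQ0] PC=0: DEC 3 -> ACC=-15 [depth=2]
Event 14 (EXEC): [IRQ0] PC=1: DEC 4 -> ACC=-19 [depth=2]
Event 15 (EXEC): [IRQ0] PC=2: IRET -> resume IRQ0 at PC=0 (depth now 1) [depth=1]
Event 16 (INT 0): INT 0 arrives: push (IRQ0, PC=0), enter IRQ0 at PC=0 (depth now 2) [depth=2]
Event 17 (EXEC): [IRQ0] PC=0: DEC 3 -> ACC=-22 [depth=2]
Event 18 (EXEC): [IRQ0] PC=1: DEC 4 -> ACC=-26 [depth=2]
Event 19 (EXEC): [IRQ0] PC=2: IRET -> resume IRQ0 at PC=0 (depth now 1) [depth=1]
Event 20 (EXEC): [IRQ0] PC=0: DEC 3 -> ACC=-29 [depth=1]
Event 21 (EXEC): [IRQ0] PC=1: DEC 4 -> ACC=-33 [depth=1]
Event 22 (EXEC): [IRQ0] PC=2: IRET -> resume MAIN at PC=2 (depth now 0) [depth=0]
Event 23 (EXEC): [MAIN] PC=2: INC 4 -> ACC=-29 [depth=0]
Event 24 (EXEC): [MAIN] PC=3: INC 4 -> ACC=-25 [depth=0]
Event 25 (EXEC): [MAIN] PC=4: HALT [depth=0]
Max depth observed: 2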